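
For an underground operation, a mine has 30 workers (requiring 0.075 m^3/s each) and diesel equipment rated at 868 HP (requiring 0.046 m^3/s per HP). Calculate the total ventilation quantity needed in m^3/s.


Airflow for workers:
Q_people = 30 * 0.075 = 2.25 m^3/s
Airflow for diesel equipment:
Q_diesel = 868 * 0.046 = 39.928 m^3/s
Total ventilation:
Q_total = 2.25 + 39.928
= 42.178 m^3/s

42.178 m^3/s


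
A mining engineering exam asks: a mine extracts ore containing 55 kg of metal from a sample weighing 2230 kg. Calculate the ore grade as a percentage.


Ore grade = (metal mass / ore mass) * 100
= (55 / 2230) * 100
= 0.02466367713 * 100
= 2.4664%

2.4664%


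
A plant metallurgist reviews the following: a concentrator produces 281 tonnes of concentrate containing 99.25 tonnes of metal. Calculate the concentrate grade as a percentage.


35.3203%

Grade = (metal in concentrate / concentrate mass) * 100
= (99.25 / 281) * 100
= 0.353202847 * 100
= 35.3203%


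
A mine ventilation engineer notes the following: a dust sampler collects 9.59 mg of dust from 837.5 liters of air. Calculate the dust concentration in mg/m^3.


11.4507 mg/m^3

Convert liters to m^3: 1 m^3 = 1000 L
Concentration = mass / volume * 1000
= 9.59 / 837.5 * 1000
= 0.01145074627 * 1000
= 11.4507 mg/m^3


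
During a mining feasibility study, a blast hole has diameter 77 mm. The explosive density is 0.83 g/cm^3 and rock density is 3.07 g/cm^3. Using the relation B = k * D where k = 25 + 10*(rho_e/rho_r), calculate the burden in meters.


2.1332 m

First, compute k:
rho_e / rho_r = 0.83 / 3.07 = 0.2703583062
k = 25 + 10 * 0.2703583062 = 27.70358306
Then, compute burden:
B = k * D / 1000 = 27.70358306 * 77 / 1000
= 2133.175896 / 1000
= 2.1332 m


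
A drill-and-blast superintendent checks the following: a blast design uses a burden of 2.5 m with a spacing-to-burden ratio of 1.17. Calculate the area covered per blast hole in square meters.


First, find the spacing:
Spacing = burden * ratio = 2.5 * 1.17
= 2.925 m
Then, calculate the area:
Area = burden * spacing = 2.5 * 2.925
= 7.3125 m^2

7.3125 m^2


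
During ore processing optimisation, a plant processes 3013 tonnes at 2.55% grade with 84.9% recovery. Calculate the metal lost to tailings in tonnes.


Total metal in feed:
= 3013 * 2.55 / 100 = 76.8315 tonnes
Metal recovered:
= 76.8315 * 84.9 / 100 = 65.2299435 tonnes
Metal lost to tailings:
= 76.8315 - 65.2299435
= 11.6016 tonnes

11.6016 tonnes


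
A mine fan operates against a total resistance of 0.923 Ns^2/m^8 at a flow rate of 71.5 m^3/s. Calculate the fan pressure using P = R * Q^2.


Compute Q^2:
Q^2 = 71.5^2 = 5112.25
Compute pressure:
P = R * Q^2 = 0.923 * 5112.25
= 4718.6068 Pa

4718.6068 Pa


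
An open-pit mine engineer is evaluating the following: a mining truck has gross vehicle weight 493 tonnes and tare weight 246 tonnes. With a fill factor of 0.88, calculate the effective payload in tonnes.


Maximum payload = gross - tare
= 493 - 246 = 247 tonnes
Effective payload = max payload * fill factor
= 247 * 0.88
= 217.36 tonnes

217.36 tonnes


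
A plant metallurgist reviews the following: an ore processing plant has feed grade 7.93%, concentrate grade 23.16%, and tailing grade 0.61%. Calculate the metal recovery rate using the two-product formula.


94.8047%

Using the two-product formula:
R = 100 * c * (f - t) / (f * (c - t))
Numerator = 100 * 23.16 * (7.93 - 0.61)
= 100 * 23.16 * 7.32
= 16953.12
Denominator = 7.93 * (23.16 - 0.61)
= 7.93 * 22.55
= 178.8215
R = 16953.12 / 178.8215
= 94.8047%


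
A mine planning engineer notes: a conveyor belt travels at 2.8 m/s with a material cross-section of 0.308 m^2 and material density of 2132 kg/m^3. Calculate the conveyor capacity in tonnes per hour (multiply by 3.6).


Volumetric flow = speed * area
= 2.8 * 0.308 = 0.8624 m^3/s
Mass flow = volumetric * density
= 0.8624 * 2132 = 1838.6368 kg/s
Convert to t/h: multiply by 3.6
Capacity = 1838.6368 * 3.6
= 6619.0925 t/h

6619.0925 t/h


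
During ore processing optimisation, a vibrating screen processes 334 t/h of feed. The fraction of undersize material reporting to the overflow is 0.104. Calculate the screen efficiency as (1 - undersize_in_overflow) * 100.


Screen efficiency = (1 - fraction of undersize in overflow) * 100
= (1 - 0.104) * 100
= 0.896 * 100
= 89.6%

89.6%


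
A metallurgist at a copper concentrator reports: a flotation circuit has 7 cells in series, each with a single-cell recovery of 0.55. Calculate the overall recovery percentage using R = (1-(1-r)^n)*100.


99.6263%

Complement of single-cell recovery:
1 - r = 1 - 0.55 = 0.45
Raise to power n:
(1 - r)^7 = 0.45^7 = 0.003736694531
Overall recovery:
R = (1 - 0.003736694531) * 100
= 99.6263%


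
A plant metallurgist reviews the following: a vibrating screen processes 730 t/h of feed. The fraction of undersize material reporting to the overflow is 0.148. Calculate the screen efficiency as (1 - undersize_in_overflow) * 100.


Screen efficiency = (1 - fraction of undersize in overflow) * 100
= (1 - 0.148) * 100
= 0.852 * 100
= 85.2%

85.2%


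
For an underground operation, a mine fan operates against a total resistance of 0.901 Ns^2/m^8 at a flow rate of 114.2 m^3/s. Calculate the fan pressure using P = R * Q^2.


Compute Q^2:
Q^2 = 114.2^2 = 13041.64
Compute pressure:
P = R * Q^2 = 0.901 * 13041.64
= 11750.5176 Pa

11750.5176 Pa


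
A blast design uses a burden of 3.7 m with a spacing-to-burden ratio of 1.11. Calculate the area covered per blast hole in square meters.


15.1959 m^2

First, find the spacing:
Spacing = burden * ratio = 3.7 * 1.11
= 4.107 m
Then, calculate the area:
Area = burden * spacing = 3.7 * 4.107
= 15.1959 m^2


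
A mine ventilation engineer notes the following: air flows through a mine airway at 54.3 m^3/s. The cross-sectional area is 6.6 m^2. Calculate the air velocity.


Velocity = flow rate / cross-sectional area
= 54.3 / 6.6
= 8.2273 m/s

8.2273 m/s


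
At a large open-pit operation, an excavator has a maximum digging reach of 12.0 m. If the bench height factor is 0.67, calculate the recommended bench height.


Bench height = reach * factor
= 12.0 * 0.67
= 8.04 m

8.04 m


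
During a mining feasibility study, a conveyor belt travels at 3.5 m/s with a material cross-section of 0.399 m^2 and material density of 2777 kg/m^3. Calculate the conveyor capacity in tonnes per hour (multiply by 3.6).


13961.0898 t/h

Volumetric flow = speed * area
= 3.5 * 0.399 = 1.3965 m^3/s
Mass flow = volumetric * density
= 1.3965 * 2777 = 3878.0805 kg/s
Convert to t/h: multiply by 3.6
Capacity = 3878.0805 * 3.6
= 13961.0898 t/h


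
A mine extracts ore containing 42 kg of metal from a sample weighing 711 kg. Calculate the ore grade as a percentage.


Ore grade = (metal mass / ore mass) * 100
= (42 / 711) * 100
= 0.05907172996 * 100
= 5.9072%

5.9072%


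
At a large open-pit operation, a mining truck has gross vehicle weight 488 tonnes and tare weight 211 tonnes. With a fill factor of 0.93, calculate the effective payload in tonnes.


257.61 tonnes

Maximum payload = gross - tare
= 488 - 211 = 277 tonnes
Effective payload = max payload * fill factor
= 277 * 0.93
= 257.61 tonnes


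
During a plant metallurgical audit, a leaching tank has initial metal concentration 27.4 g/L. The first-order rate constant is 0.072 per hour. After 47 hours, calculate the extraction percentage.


96.6088%

Compute the exponent:
-k * t = -0.072 * 47 = -3.384
Remaining concentration:
C = 27.4 * exp(-3.384)
= 27.4 * 0.03391153693
= 0.929176112 g/L
Extracted = 27.4 - 0.929176112 = 26.47082389 g/L
Extraction % = 26.47082389 / 27.4 * 100
= 96.6088%


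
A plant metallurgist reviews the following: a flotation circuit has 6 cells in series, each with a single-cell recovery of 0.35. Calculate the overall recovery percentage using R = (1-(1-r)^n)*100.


92.4581%

Complement of single-cell recovery:
1 - r = 1 - 0.35 = 0.65
Raise to power n:
(1 - r)^6 = 0.65^6 = 0.07541889063
Overall recovery:
R = (1 - 0.07541889063) * 100
= 92.4581%


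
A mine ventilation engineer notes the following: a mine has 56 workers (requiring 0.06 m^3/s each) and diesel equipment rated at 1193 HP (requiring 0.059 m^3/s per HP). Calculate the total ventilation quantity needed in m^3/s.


73.747 m^3/s

Airflow for workers:
Q_people = 56 * 0.06 = 3.36 m^3/s
Airflow for diesel equipment:
Q_diesel = 1193 * 0.059 = 70.387 m^3/s
Total ventilation:
Q_total = 3.36 + 70.387
= 73.747 m^3/s


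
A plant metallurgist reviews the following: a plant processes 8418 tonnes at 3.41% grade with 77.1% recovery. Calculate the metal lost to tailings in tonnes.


65.7353 tonnes

Total metal in feed:
= 8418 * 3.41 / 100 = 287.0538 tonnes
Metal recovered:
= 287.0538 * 77.1 / 100 = 221.3184798 tonnes
Metal lost to tailings:
= 287.0538 - 221.3184798
= 65.7353 tonnes


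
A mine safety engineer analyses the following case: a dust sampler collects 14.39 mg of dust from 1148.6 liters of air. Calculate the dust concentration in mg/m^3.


12.5283 mg/m^3

Convert liters to m^3: 1 m^3 = 1000 L
Concentration = mass / volume * 1000
= 14.39 / 1148.6 * 1000
= 0.01252829532 * 1000
= 12.5283 mg/m^3


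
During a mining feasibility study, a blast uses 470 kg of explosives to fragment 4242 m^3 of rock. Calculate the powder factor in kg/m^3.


Powder factor = explosive mass / rock volume
= 470 / 4242
= 0.1108 kg/m^3

0.1108 kg/m^3


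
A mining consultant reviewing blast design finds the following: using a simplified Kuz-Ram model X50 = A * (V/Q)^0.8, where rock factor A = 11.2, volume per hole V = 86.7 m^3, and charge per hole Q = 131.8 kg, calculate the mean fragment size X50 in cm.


Compute V/Q:
V/Q = 86.7 / 131.8 = 0.657814871
Raise to the power 0.8:
(V/Q)^0.8 = 0.657814871^0.8 = 0.7152913115
Multiply by A:
X50 = 11.2 * 0.7152913115
= 8.0113 cm

8.0113 cm


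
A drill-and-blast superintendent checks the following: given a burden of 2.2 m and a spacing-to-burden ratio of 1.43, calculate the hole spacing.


3.146 m

Spacing = burden * ratio
= 2.2 * 1.43
= 3.146 m


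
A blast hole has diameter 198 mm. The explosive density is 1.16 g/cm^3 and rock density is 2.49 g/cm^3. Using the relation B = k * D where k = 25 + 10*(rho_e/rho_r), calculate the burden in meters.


5.8724 m

First, compute k:
rho_e / rho_r = 1.16 / 2.49 = 0.4658634538
k = 25 + 10 * 0.4658634538 = 29.65863454
Then, compute burden:
B = k * D / 1000 = 29.65863454 * 198 / 1000
= 5872.409639 / 1000
= 5.8724 m


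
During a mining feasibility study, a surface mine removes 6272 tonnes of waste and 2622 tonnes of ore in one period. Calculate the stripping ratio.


Stripping ratio = waste tonnage / ore tonnage
= 6272 / 2622
= 2.3921

2.3921


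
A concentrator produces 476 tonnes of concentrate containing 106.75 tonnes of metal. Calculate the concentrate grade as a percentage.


22.4265%

Grade = (metal in concentrate / concentrate mass) * 100
= (106.75 / 476) * 100
= 0.2242647059 * 100
= 22.4265%


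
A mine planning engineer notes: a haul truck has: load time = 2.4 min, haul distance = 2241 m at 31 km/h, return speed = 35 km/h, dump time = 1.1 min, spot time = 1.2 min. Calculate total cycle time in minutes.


Convert haul speed to m/min: 31 * 1000/60 = 516.6666667 m/min
Haul time = 2241 / 516.6666667 = 4.337419355 min
Convert return speed to m/min: 35 * 1000/60 = 583.3333333 m/min
Return time = 2241 / 583.3333333 = 3.841714286 min
Total cycle time:
= 2.4 + 4.337419355 + 1.1 + 3.841714286 + 1.2
= 12.8791 min

12.8791 min


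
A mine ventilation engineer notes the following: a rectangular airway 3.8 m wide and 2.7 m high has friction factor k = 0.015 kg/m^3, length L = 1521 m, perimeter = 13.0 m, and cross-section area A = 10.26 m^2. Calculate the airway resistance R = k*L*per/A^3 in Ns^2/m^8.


Compute the numerator:
k * L * per = 0.015 * 1521 * 13.0
= 296.595
Compute the denominator:
A^3 = 10.26^3 = 1080.045576
Resistance:
R = 296.595 / 1080.045576
= 0.2746 Ns^2/m^8

0.2746 Ns^2/m^8


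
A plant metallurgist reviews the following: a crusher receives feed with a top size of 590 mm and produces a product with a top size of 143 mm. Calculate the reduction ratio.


Reduction ratio = feed size / product size
= 590 / 143
= 4.1259

4.1259


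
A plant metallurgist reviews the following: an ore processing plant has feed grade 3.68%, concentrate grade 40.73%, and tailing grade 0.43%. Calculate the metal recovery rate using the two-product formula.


89.2575%

Using the two-product formula:
R = 100 * c * (f - t) / (f * (c - t))
Numerator = 100 * 40.73 * (3.68 - 0.43)
= 100 * 40.73 * 3.25
= 13237.25
Denominator = 3.68 * (40.73 - 0.43)
= 3.68 * 40.3
= 148.304
R = 13237.25 / 148.304
= 89.2575%


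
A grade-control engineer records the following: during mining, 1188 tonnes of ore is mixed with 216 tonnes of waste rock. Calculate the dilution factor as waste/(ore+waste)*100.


15.3846%

Total material = ore + waste
= 1188 + 216 = 1404 tonnes
Dilution = waste / total * 100
= 216 / 1404 * 100
= 0.1538461538 * 100
= 15.3846%


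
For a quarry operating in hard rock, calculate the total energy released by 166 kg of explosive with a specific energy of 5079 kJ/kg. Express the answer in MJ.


Energy = mass * specific_energy / 1000
= 166 * 5079 / 1000
= 843114 / 1000
= 843.114 MJ

843.114 MJ


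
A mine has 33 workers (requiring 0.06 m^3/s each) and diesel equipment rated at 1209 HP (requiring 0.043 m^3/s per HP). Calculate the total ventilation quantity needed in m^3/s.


53.967 m^3/s

Airflow for workers:
Q_people = 33 * 0.06 = 1.98 m^3/s
Airflow for diesel equipment:
Q_diesel = 1209 * 0.043 = 51.987 m^3/s
Total ventilation:
Q_total = 1.98 + 51.987
= 53.967 m^3/s


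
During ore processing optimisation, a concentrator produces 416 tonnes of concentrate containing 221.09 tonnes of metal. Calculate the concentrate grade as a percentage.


Grade = (metal in concentrate / concentrate mass) * 100
= (221.09 / 416) * 100
= 0.5314663462 * 100
= 53.1466%

53.1466%


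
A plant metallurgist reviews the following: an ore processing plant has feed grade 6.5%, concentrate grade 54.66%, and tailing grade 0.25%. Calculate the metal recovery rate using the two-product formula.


96.5956%

Using the two-product formula:
R = 100 * c * (f - t) / (f * (c - t))
Numerator = 100 * 54.66 * (6.5 - 0.25)
= 100 * 54.66 * 6.25
= 34162.5
Denominator = 6.5 * (54.66 - 0.25)
= 6.5 * 54.41
= 353.665
R = 34162.5 / 353.665
= 96.5956%


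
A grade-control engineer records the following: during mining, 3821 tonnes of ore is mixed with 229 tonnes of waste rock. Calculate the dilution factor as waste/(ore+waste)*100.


5.6543%

Total material = ore + waste
= 3821 + 229 = 4050 tonnes
Dilution = waste / total * 100
= 229 / 4050 * 100
= 0.05654320988 * 100
= 5.6543%


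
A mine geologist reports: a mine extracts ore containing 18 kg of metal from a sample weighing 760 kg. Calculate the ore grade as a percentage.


2.3684%

Ore grade = (metal mass / ore mass) * 100
= (18 / 760) * 100
= 0.02368421053 * 100
= 2.3684%


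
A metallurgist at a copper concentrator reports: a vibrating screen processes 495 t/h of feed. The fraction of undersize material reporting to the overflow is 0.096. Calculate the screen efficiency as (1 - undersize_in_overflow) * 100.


Screen efficiency = (1 - fraction of undersize in overflow) * 100
= (1 - 0.096) * 100
= 0.904 * 100
= 90.4%

90.4%


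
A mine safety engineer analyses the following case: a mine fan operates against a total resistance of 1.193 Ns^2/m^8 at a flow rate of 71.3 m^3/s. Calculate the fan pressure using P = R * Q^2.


Compute Q^2:
Q^2 = 71.3^2 = 5083.69
Compute pressure:
P = R * Q^2 = 1.193 * 5083.69
= 6064.8422 Pa

6064.8422 Pa


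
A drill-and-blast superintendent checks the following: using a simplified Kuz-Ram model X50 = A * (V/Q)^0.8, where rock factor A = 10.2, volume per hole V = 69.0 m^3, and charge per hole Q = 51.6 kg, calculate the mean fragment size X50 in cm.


12.8694 cm

Compute V/Q:
V/Q = 69.0 / 51.6 = 1.337209302
Raise to the power 0.8:
(V/Q)^0.8 = 1.337209302^0.8 = 1.261709902
Multiply by A:
X50 = 10.2 * 1.261709902
= 12.8694 cm


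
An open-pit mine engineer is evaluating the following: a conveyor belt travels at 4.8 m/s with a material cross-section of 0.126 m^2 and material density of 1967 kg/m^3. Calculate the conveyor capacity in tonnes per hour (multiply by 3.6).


4282.7098 t/h

Volumetric flow = speed * area
= 4.8 * 0.126 = 0.6048 m^3/s
Mass flow = volumetric * density
= 0.6048 * 1967 = 1189.6416 kg/s
Convert to t/h: multiply by 3.6
Capacity = 1189.6416 * 3.6
= 4282.7098 t/h


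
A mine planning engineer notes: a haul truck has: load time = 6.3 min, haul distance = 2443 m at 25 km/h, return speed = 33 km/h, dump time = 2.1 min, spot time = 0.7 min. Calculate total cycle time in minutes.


Convert haul speed to m/min: 25 * 1000/60 = 416.6666667 m/min
Haul time = 2443 / 416.6666667 = 5.8632 min
Convert return speed to m/min: 33 * 1000/60 = 550 m/min
Return time = 2443 / 550 = 4.441818182 min
Total cycle time:
= 6.3 + 5.8632 + 2.1 + 4.441818182 + 0.7
= 19.405 min

19.405 min


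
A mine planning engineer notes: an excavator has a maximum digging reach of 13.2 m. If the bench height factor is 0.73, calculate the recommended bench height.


9.636 m

Bench height = reach * factor
= 13.2 * 0.73
= 9.636 m


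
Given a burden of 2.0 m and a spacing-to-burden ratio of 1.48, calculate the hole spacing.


Spacing = burden * ratio
= 2.0 * 1.48
= 2.96 m

2.96 m


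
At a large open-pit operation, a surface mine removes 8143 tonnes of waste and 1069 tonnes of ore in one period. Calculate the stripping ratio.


Stripping ratio = waste tonnage / ore tonnage
= 8143 / 1069
= 7.6174

7.6174


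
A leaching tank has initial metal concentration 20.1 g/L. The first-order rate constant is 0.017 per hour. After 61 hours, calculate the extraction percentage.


64.5483%

Compute the exponent:
-k * t = -0.017 * 61 = -1.037
Remaining concentration:
C = 20.1 * exp(-1.037)
= 20.1 * 0.3545166381
= 7.125784427 g/L
Extracted = 20.1 - 7.125784427 = 12.97421557 g/L
Extraction % = 12.97421557 / 20.1 * 100
= 64.5483%


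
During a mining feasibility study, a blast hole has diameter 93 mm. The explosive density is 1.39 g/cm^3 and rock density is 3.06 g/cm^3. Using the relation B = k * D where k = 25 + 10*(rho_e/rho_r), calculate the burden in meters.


2.7475 m

First, compute k:
rho_e / rho_r = 1.39 / 3.06 = 0.454248366
k = 25 + 10 * 0.454248366 = 29.54248366
Then, compute burden:
B = k * D / 1000 = 29.54248366 * 93 / 1000
= 2747.45098 / 1000
= 2.7475 m


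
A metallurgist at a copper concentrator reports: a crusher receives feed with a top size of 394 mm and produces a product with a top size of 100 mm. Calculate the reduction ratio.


Reduction ratio = feed size / product size
= 394 / 100
= 3.94

3.94


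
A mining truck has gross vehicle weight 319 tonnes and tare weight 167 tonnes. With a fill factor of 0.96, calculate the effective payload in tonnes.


145.92 tonnes

Maximum payload = gross - tare
= 319 - 167 = 152 tonnes
Effective payload = max payload * fill factor
= 152 * 0.96
= 145.92 tonnes


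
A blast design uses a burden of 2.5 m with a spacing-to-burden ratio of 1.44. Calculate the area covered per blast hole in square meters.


9.0 m^2

First, find the spacing:
Spacing = burden * ratio = 2.5 * 1.44
= 3.6 m
Then, calculate the area:
Area = burden * spacing = 2.5 * 3.6
= 9.0 m^2


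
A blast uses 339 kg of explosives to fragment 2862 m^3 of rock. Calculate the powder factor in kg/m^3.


Powder factor = explosive mass / rock volume
= 339 / 2862
= 0.1184 kg/m^3

0.1184 kg/m^3


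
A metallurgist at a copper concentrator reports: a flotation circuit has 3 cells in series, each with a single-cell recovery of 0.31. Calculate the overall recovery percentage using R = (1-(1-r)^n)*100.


Complement of single-cell recovery:
1 - r = 1 - 0.31 = 0.69
Raise to power n:
(1 - r)^3 = 0.69^3 = 0.328509
Overall recovery:
R = (1 - 0.328509) * 100
= 67.1491%

67.1491%


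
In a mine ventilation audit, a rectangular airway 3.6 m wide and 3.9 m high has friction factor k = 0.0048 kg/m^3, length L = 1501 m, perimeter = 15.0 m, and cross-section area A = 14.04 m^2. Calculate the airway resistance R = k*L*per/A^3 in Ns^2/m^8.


0.039 Ns^2/m^8

Compute the numerator:
k * L * per = 0.0048 * 1501 * 15.0
= 108.072
Compute the denominator:
A^3 = 14.04^3 = 2767.587264
Resistance:
R = 108.072 / 2767.587264
= 0.039 Ns^2/m^8


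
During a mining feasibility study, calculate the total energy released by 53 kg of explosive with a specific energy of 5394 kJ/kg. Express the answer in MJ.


Energy = mass * specific_energy / 1000
= 53 * 5394 / 1000
= 285882 / 1000
= 285.882 MJ

285.882 MJ


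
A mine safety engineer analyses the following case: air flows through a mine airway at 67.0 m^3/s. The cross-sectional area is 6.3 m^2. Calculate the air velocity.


10.6349 m/s

Velocity = flow rate / cross-sectional area
= 67.0 / 6.3
= 10.6349 m/s


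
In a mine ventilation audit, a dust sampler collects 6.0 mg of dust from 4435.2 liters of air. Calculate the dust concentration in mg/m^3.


1.3528 mg/m^3

Convert liters to m^3: 1 m^3 = 1000 L
Concentration = mass / volume * 1000
= 6.0 / 4435.2 * 1000
= 0.001352813853 * 1000
= 1.3528 mg/m^3


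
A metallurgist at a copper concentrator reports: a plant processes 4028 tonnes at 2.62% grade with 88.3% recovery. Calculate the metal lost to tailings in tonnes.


12.3474 tonnes

Total metal in feed:
= 4028 * 2.62 / 100 = 105.5336 tonnes
Metal recovered:
= 105.5336 * 88.3 / 100 = 93.1861688 tonnes
Metal lost to tailings:
= 105.5336 - 93.1861688
= 12.3474 tonnes


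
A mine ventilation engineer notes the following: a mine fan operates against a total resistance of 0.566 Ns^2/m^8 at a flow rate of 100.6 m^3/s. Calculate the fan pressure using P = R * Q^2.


Compute Q^2:
Q^2 = 100.6^2 = 10120.36
Compute pressure:
P = R * Q^2 = 0.566 * 10120.36
= 5728.1238 Pa

5728.1238 Pa


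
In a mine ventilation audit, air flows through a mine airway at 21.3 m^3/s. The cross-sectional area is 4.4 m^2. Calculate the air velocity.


4.8409 m/s

Velocity = flow rate / cross-sectional area
= 21.3 / 4.4
= 4.8409 m/s


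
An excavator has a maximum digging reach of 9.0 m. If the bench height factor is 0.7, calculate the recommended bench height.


Bench height = reach * factor
= 9.0 * 0.7
= 6.3 m

6.3 m


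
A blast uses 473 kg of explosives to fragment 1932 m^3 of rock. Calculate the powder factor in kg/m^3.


Powder factor = explosive mass / rock volume
= 473 / 1932
= 0.2448 kg/m^3

0.2448 kg/m^3


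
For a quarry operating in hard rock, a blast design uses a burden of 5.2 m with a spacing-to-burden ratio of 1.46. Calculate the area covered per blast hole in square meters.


First, find the spacing:
Spacing = burden * ratio = 5.2 * 1.46
= 7.592 m
Then, calculate the area:
Area = burden * spacing = 5.2 * 7.592
= 39.4784 m^2

39.4784 m^2


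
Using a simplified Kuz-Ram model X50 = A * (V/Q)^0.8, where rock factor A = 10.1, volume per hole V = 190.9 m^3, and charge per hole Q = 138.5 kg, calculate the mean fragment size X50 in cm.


Compute V/Q:
V/Q = 190.9 / 138.5 = 1.37833935
Raise to the power 0.8:
(V/Q)^0.8 = 1.37833935^0.8 = 1.292661827
Multiply by A:
X50 = 10.1 * 1.292661827
= 13.0559 cm

13.0559 cm


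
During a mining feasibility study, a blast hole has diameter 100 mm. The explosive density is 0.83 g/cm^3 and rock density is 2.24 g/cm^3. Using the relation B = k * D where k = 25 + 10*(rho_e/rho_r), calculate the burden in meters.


First, compute k:
rho_e / rho_r = 0.83 / 2.24 = 0.3705357143
k = 25 + 10 * 0.3705357143 = 28.70535714
Then, compute burden:
B = k * D / 1000 = 28.70535714 * 100 / 1000
= 2870.535714 / 1000
= 2.8705 m

2.8705 m


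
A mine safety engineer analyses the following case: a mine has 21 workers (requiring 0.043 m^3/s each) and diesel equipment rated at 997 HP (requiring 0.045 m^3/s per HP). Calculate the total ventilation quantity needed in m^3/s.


Airflow for workers:
Q_people = 21 * 0.043 = 0.903 m^3/s
Airflow for diesel equipment:
Q_diesel = 997 * 0.045 = 44.865 m^3/s
Total ventilation:
Q_total = 0.903 + 44.865
= 45.768 m^3/s

45.768 m^3/s


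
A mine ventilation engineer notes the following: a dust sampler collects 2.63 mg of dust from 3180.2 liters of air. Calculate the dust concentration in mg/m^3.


0.827 mg/m^3

Convert liters to m^3: 1 m^3 = 1000 L
Concentration = mass / volume * 1000
= 2.63 / 3180.2 * 1000
= 0.0008269920131 * 1000
= 0.827 mg/m^3


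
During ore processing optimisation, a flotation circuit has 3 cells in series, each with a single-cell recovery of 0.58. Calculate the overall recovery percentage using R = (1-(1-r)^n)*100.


Complement of single-cell recovery:
1 - r = 1 - 0.58 = 0.42
Raise to power n:
(1 - r)^3 = 0.42^3 = 0.074088
Overall recovery:
R = (1 - 0.074088) * 100
= 92.5912%

92.5912%


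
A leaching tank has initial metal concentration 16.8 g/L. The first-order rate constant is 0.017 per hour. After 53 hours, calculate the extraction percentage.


Compute the exponent:
-k * t = -0.017 * 53 = -0.901
Remaining concentration:
C = 16.8 * exp(-0.901)
= 16.8 * 0.4061632933
= 6.823543327 g/L
Extracted = 16.8 - 6.823543327 = 9.976456673 g/L
Extraction % = 9.976456673 / 16.8 * 100
= 59.3837%

59.3837%


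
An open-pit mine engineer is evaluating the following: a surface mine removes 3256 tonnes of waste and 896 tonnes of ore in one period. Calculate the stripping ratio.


Stripping ratio = waste tonnage / ore tonnage
= 3256 / 896
= 3.6339

3.6339


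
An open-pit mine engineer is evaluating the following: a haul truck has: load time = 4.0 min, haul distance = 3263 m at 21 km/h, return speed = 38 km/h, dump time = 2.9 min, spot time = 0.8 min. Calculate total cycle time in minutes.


22.175 min

Convert haul speed to m/min: 21 * 1000/60 = 350 m/min
Haul time = 3263 / 350 = 9.322857143 min
Convert return speed to m/min: 38 * 1000/60 = 633.3333333 m/min
Return time = 3263 / 633.3333333 = 5.152105263 min
Total cycle time:
= 4.0 + 9.322857143 + 2.9 + 5.152105263 + 0.8
= 22.175 min


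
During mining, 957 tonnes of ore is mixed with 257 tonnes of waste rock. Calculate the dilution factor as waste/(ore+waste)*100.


21.1697%

Total material = ore + waste
= 957 + 257 = 1214 tonnes
Dilution = waste / total * 100
= 257 / 1214 * 100
= 0.2116968699 * 100
= 21.1697%


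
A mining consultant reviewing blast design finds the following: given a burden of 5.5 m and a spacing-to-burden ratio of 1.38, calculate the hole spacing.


7.59 m

Spacing = burden * ratio
= 5.5 * 1.38
= 7.59 m


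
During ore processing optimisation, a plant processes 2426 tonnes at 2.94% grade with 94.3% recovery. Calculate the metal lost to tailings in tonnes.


Total metal in feed:
= 2426 * 2.94 / 100 = 71.3244 tonnes
Metal recovered:
= 71.3244 * 94.3 / 100 = 67.2589092 tonnes
Metal lost to tailings:
= 71.3244 - 67.2589092
= 4.0655 tonnes

4.0655 tonnes


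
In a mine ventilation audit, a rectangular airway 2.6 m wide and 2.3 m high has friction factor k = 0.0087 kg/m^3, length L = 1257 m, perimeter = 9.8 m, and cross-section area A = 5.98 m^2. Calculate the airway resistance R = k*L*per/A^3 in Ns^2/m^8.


0.5012 Ns^2/m^8

Compute the numerator:
k * L * per = 0.0087 * 1257 * 9.8
= 107.17182
Compute the denominator:
A^3 = 5.98^3 = 213.847192
Resistance:
R = 107.17182 / 213.847192
= 0.5012 Ns^2/m^8


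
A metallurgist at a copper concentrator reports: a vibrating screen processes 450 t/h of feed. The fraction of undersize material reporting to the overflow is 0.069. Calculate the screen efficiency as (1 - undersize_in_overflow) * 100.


93.1%

Screen efficiency = (1 - fraction of undersize in overflow) * 100
= (1 - 0.069) * 100
= 0.931 * 100
= 93.1%


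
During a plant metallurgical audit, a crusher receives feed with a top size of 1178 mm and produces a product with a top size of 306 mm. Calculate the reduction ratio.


3.8497

Reduction ratio = feed size / product size
= 1178 / 306
= 3.8497


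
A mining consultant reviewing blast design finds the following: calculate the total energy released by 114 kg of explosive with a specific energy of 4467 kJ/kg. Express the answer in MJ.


Energy = mass * specific_energy / 1000
= 114 * 4467 / 1000
= 509238 / 1000
= 509.238 MJ

509.238 MJ


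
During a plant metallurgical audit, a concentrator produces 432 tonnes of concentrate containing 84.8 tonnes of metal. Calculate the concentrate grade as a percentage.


Grade = (metal in concentrate / concentrate mass) * 100
= (84.8 / 432) * 100
= 0.1962962963 * 100
= 19.6296%

19.6296%


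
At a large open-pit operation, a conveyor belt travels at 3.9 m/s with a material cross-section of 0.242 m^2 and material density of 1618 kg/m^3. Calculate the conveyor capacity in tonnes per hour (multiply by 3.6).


Volumetric flow = speed * area
= 3.9 * 0.242 = 0.9438 m^3/s
Mass flow = volumetric * density
= 0.9438 * 1618 = 1527.0684 kg/s
Convert to t/h: multiply by 3.6
Capacity = 1527.0684 * 3.6
= 5497.4462 t/h

5497.4462 t/h


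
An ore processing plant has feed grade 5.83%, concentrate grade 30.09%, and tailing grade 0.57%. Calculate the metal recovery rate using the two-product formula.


Using the two-product formula:
R = 100 * c * (f - t) / (f * (c - t))
Numerator = 100 * 30.09 * (5.83 - 0.57)
= 100 * 30.09 * 5.26
= 15827.34
Denominator = 5.83 * (30.09 - 0.57)
= 5.83 * 29.52
= 172.1016
R = 15827.34 / 172.1016
= 91.9651%

91.9651%


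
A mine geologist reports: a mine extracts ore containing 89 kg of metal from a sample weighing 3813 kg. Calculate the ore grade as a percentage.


2.3341%

Ore grade = (metal mass / ore mass) * 100
= (89 / 3813) * 100
= 0.02334120115 * 100
= 2.3341%


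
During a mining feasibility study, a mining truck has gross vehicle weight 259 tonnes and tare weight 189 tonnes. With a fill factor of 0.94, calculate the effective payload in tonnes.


Maximum payload = gross - tare
= 259 - 189 = 70 tonnes
Effective payload = max payload * fill factor
= 70 * 0.94
= 65.8 tonnes

65.8 tonnes


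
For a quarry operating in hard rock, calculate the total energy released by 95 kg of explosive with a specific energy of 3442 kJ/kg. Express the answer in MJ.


326.99 MJ

Energy = mass * specific_energy / 1000
= 95 * 3442 / 1000
= 326990 / 1000
= 326.99 MJ


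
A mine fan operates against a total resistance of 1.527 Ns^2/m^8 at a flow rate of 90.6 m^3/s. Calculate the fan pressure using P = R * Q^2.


12534.1657 Pa

Compute Q^2:
Q^2 = 90.6^2 = 8208.36
Compute pressure:
P = R * Q^2 = 1.527 * 8208.36
= 12534.1657 Pa


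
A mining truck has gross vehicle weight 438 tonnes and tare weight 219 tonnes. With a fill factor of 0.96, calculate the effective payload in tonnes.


210.24 tonnes

Maximum payload = gross - tare
= 438 - 219 = 219 tonnes
Effective payload = max payload * fill factor
= 219 * 0.96
= 210.24 tonnes


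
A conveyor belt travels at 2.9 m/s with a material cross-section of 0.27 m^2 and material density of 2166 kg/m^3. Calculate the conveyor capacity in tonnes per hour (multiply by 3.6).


Volumetric flow = speed * area
= 2.9 * 0.27 = 0.783 m^3/s
Mass flow = volumetric * density
= 0.783 * 2166 = 1695.978 kg/s
Convert to t/h: multiply by 3.6
Capacity = 1695.978 * 3.6
= 6105.5208 t/h

6105.5208 t/h


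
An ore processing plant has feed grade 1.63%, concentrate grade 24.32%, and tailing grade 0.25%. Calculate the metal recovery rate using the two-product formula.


Using the two-product formula:
R = 100 * c * (f - t) / (f * (c - t))
Numerator = 100 * 24.32 * (1.63 - 0.25)
= 100 * 24.32 * 1.38
= 3356.16
Denominator = 1.63 * (24.32 - 0.25)
= 1.63 * 24.07
= 39.2341
R = 3356.16 / 39.2341
= 85.5419%

85.5419%


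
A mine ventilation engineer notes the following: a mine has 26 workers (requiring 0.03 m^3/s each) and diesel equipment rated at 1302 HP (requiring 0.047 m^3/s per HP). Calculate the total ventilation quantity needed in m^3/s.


Airflow for workers:
Q_people = 26 * 0.03 = 0.78 m^3/s
Airflow for diesel equipment:
Q_diesel = 1302 * 0.047 = 61.194 m^3/s
Total ventilation:
Q_total = 0.78 + 61.194
= 61.974 m^3/s

61.974 m^3/s


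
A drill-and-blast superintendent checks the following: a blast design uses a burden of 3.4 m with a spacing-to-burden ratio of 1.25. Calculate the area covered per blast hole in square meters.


14.45 m^2

First, find the spacing:
Spacing = burden * ratio = 3.4 * 1.25
= 4.25 m
Then, calculate the area:
Area = burden * spacing = 3.4 * 4.25
= 14.45 m^2


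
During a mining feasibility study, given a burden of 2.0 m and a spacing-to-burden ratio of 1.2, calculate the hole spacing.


2.4 m

Spacing = burden * ratio
= 2.0 * 1.2
= 2.4 m


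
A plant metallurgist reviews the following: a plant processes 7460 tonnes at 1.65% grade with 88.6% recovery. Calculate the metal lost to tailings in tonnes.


14.0323 tonnes

Total metal in feed:
= 7460 * 1.65 / 100 = 123.09 tonnes
Metal recovered:
= 123.09 * 88.6 / 100 = 109.05774 tonnes
Metal lost to tailings:
= 123.09 - 109.05774
= 14.0323 tonnes


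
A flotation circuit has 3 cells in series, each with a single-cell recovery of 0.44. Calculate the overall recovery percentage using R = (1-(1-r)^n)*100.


Complement of single-cell recovery:
1 - r = 1 - 0.44 = 0.56
Raise to power n:
(1 - r)^3 = 0.56^3 = 0.175616
Overall recovery:
R = (1 - 0.175616) * 100
= 82.4384%

82.4384%


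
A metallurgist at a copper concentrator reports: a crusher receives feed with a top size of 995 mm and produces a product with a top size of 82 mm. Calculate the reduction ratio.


Reduction ratio = feed size / product size
= 995 / 82
= 12.1341

12.1341


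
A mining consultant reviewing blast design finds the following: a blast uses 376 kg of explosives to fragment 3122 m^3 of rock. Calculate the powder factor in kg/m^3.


Powder factor = explosive mass / rock volume
= 376 / 3122
= 0.1204 kg/m^3

0.1204 kg/m^3


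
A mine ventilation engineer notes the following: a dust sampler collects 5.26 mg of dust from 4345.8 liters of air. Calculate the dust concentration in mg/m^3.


1.2104 mg/m^3

Convert liters to m^3: 1 m^3 = 1000 L
Concentration = mass / volume * 1000
= 5.26 / 4345.8 * 1000
= 0.00121036403 * 1000
= 1.2104 mg/m^3


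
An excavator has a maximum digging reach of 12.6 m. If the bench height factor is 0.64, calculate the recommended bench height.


8.064 m

Bench height = reach * factor
= 12.6 * 0.64
= 8.064 m


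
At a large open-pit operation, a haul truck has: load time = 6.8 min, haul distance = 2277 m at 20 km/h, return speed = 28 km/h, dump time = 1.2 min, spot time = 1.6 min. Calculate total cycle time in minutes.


Convert haul speed to m/min: 20 * 1000/60 = 333.3333333 m/min
Haul time = 2277 / 333.3333333 = 6.831 min
Convert return speed to m/min: 28 * 1000/60 = 466.6666667 m/min
Return time = 2277 / 466.6666667 = 4.879285714 min
Total cycle time:
= 6.8 + 6.831 + 1.2 + 4.879285714 + 1.6
= 21.3103 min

21.3103 min


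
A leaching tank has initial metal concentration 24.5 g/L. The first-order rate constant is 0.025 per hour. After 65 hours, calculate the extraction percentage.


Compute the exponent:
-k * t = -0.025 * 65 = -1.625
Remaining concentration:
C = 24.5 * exp(-1.625)
= 24.5 * 0.1969116752
= 4.824336043 g/L
Extracted = 24.5 - 4.824336043 = 19.67566396 g/L
Extraction % = 19.67566396 / 24.5 * 100
= 80.3088%

80.3088%


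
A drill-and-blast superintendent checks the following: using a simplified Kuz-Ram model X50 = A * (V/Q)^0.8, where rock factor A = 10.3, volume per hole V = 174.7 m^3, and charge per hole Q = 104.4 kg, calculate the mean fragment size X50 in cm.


15.5493 cm

Compute V/Q:
V/Q = 174.7 / 104.4 = 1.673371648
Raise to the power 0.8:
(V/Q)^0.8 = 1.673371648^0.8 = 1.509641844
Multiply by A:
X50 = 10.3 * 1.509641844
= 15.5493 cm


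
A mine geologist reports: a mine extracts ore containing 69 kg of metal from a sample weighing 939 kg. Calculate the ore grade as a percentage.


7.3482%

Ore grade = (metal mass / ore mass) * 100
= (69 / 939) * 100
= 0.07348242812 * 100
= 7.3482%


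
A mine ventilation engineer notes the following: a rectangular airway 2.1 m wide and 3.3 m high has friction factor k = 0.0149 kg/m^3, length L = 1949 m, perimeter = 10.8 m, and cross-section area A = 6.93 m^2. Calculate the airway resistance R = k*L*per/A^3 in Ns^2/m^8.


0.9424 Ns^2/m^8

Compute the numerator:
k * L * per = 0.0149 * 1949 * 10.8
= 313.63308
Compute the denominator:
A^3 = 6.93^3 = 332.812557
Resistance:
R = 313.63308 / 332.812557
= 0.9424 Ns^2/m^8


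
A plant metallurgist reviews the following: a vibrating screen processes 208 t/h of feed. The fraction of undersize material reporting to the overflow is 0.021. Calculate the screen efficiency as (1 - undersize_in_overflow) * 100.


Screen efficiency = (1 - fraction of undersize in overflow) * 100
= (1 - 0.021) * 100
= 0.979 * 100
= 97.9%

97.9%


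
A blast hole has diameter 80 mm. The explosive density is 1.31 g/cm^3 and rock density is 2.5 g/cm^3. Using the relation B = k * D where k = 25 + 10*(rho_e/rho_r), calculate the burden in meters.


First, compute k:
rho_e / rho_r = 1.31 / 2.5 = 0.524
k = 25 + 10 * 0.524 = 30.24
Then, compute burden:
B = k * D / 1000 = 30.24 * 80 / 1000
= 2419.2 / 1000
= 2.4192 m

2.4192 m


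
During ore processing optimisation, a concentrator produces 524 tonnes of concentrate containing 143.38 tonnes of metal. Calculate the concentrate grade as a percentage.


Grade = (metal in concentrate / concentrate mass) * 100
= (143.38 / 524) * 100
= 0.2736259542 * 100
= 27.3626%

27.3626%


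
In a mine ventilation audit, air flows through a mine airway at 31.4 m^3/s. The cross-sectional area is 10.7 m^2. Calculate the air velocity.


Velocity = flow rate / cross-sectional area
= 31.4 / 10.7
= 2.9346 m/s

2.9346 m/s


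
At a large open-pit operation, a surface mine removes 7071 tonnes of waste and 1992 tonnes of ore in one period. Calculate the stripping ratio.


3.5497

Stripping ratio = waste tonnage / ore tonnage
= 7071 / 1992
= 3.5497


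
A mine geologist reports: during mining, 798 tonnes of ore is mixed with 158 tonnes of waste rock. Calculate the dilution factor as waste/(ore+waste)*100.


16.5272%

Total material = ore + waste
= 798 + 158 = 956 tonnes
Dilution = waste / total * 100
= 158 / 956 * 100
= 0.1652719665 * 100
= 16.5272%


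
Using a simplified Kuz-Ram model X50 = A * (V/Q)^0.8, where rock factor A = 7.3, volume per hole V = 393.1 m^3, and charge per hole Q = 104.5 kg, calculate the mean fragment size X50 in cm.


Compute V/Q:
V/Q = 393.1 / 104.5 = 3.761722488
Raise to the power 0.8:
(V/Q)^0.8 = 3.761722488^0.8 = 2.886086894
Multiply by A:
X50 = 7.3 * 2.886086894
= 21.0684 cm

21.0684 cm


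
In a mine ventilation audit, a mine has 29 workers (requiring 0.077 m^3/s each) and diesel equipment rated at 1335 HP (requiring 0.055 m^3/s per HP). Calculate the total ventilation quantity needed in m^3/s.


Airflow for workers:
Q_people = 29 * 0.077 = 2.233 m^3/s
Airflow for diesel equipment:
Q_diesel = 1335 * 0.055 = 73.425 m^3/s
Total ventilation:
Q_total = 2.233 + 73.425
= 75.658 m^3/s

75.658 m^3/s


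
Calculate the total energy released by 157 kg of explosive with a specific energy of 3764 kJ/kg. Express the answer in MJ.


Energy = mass * specific_energy / 1000
= 157 * 3764 / 1000
= 590948 / 1000
= 590.948 MJ

590.948 MJ


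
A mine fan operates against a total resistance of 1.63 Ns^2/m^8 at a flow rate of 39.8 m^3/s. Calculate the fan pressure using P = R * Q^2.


Compute Q^2:
Q^2 = 39.8^2 = 1584.04
Compute pressure:
P = R * Q^2 = 1.63 * 1584.04
= 2581.9852 Pa

2581.9852 Pa
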